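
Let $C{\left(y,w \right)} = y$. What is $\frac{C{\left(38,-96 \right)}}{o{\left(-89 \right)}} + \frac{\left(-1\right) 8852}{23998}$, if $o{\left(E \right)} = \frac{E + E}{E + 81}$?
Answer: $\frac{1429934}{1067911} \approx 1.339$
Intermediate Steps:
$o{\left(E \right)} = \frac{2 E}{81 + E}$
$\frac{C{\left(38,-96 \right)}}{o{\left(-89 \right)}} + \frac{\left(-1\right) 8852}{23998} = \frac{38}{2 \left(-89\right) \frac{1}{81 - 89}} + \frac{\left(-1\right) 8852}{23998} = \frac{38}{2 \left(-89\right) \frac{1}{-8}} - \frac{4426}{11999} = \frac{38}{2 \left(-89\right) \left(- \frac{1}{8}\right)} - \frac{4426}{11999} = \frac{38}{\frac{89}{4}} - \frac{4426}{11999} = 38 \cdot \frac{4}{89} - \frac{4426}{11999} = \frac{152}{89} - \frac{4426}{11999} = \frac{1429934}{1067911}$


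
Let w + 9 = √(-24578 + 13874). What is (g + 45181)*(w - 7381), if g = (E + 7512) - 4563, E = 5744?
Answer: -398128860 + 215496*I*√669 ≈ -3.9813e+8 + 5.5738e+6*I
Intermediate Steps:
w = -9 + 4*I*√669 (w = -9 + √(-24578 + 13874) = -9 + √(-10704) = -9 + 4*I*√669 ≈ -9.0 + 103.46*I)
g = 8693 (g = (5744 + 7512) - 4563 = 13256 - 4563 = 8693)
(g + 45181)*(w - 7381) = (8693 + 45181)*((-9 + 4*I*√669) - 7381) = 53874*(-7390 + 4*I*√669) = -398128860 + 215496*I*√669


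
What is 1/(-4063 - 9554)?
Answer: -1/13617 ≈ -7.3438e-5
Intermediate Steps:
1/(-4063 - 9554) = 1/(-13617) = -1/13617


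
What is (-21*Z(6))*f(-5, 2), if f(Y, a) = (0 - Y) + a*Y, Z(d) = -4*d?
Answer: -2520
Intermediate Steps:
f(Y, a) = -Y + Y*a
(-21*Z(6))*f(-5, 2) = (-(-84)*6)*(-5*(-1 + 2)) = (-21*(-24))*(-5*1) = 504*(-5) = -2520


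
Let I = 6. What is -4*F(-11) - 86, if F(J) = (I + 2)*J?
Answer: 266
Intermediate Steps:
F(J) = 8*J (F(J) = (6 + 2)*J = 8*J)
-4*F(-11) - 86 = -32*(-11) - 86 = -4*(-88) - 86 = 352 - 86 = 266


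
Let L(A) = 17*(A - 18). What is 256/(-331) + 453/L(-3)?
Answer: -80445/39389 ≈ -2.0423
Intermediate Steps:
L(A) = -306 + 17*A (L(A) = 17*(-18 + A) = -306 + 17*A)
256/(-331) + 453/L(-3) = 256/(-331) + 453/(-306 + 17*(-3)) = 256*(-1/331) + 453/(-306 - 51) = -256/331 + 453/(-357) = -256/331 + 453*(-1/357) = -256/331 - 151/119 = -80445/39389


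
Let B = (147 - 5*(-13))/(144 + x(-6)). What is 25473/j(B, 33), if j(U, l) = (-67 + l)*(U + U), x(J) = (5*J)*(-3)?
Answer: -2980341/7208 ≈ -413.48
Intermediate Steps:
x(J) = -15*J
B = 106/117 (B = (147 - 5*(-13))/(144 - 15*(-6)) = (147 + 65)/(144 + 90) = 212/234 = 212*(1/234) = 106/117 ≈ 0.90598)
j(U, l) = 2*U*(-67 + l) (j(U, l) = (-67 + l)*(2*U) = 2*U*(-67 + l))
25473/j(B, 33) = 25473/((2*(106/117)*(-67 + 33))) = 25473/((2*(106/117)*(-34))) = 25473/(-7208/117) = 25473*(-117/7208) = -2980341/7208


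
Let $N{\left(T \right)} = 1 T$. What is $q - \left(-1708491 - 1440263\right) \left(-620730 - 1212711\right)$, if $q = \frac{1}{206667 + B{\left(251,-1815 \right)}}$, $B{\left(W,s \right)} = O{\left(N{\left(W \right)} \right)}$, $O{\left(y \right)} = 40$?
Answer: $- \frac{1193330814258421397}{206707} \approx -5.7731 \cdot 10^{12}$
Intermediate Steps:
$N{\left(T \right)} = T$
$B{\left(W,s \right)} = 40$
$q = \frac{1}{206707}$ ($q = \frac{1}{206667 + 40} = \frac{1}{206707} \approx 4.8378 \cdot 10^{-6}$)
$q - \left(-1708491 - 1440263\right) \left(-620730 - 1212711\right) = \frac{1}{206707} - \left(-1708491 - 1440263\right) \left(-620730 - 1212711\right) = \frac{1}{206707} - \left(-3148754\right) \left(-1833441\right) = \frac{1}{206707} - 5773054682514 = - \frac{1193330814258421397}{206707}$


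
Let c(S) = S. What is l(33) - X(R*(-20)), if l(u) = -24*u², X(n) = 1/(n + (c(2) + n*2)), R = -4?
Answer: -6324913/242 ≈ -26136.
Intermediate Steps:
X(n) = 1/(2 + 3*n) (X(n) = 1/(n + (2 + n*2)) = 1/(n + (2 + 2*n)) = 1/(2 + 3*n))
l(33) - X(R*(-20)) = -24*33² - 1/(2 + 3*(-4*(-20))) = -24*1089 - 1/(2 + 3*80) = -26136 - 1/(2 + 240) = -26136 - 1/242 = -6324913/242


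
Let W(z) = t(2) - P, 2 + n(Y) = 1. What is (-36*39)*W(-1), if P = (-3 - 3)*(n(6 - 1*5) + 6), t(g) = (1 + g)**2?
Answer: -54756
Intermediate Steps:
n(Y) = -1 (n(Y) = -2 + 1 = -1)
P = -30 (P = (-3 - 3)*(-1 + 6) = -6*5 = -30)
W(z) = 39 (W(z) = (1 + 2)**2 - 1*(-30) = 3**2 + 30 = 9 + 30 = 39)
(-36*39)*W(-1) = -36*39*39 = -1404*39 = -54756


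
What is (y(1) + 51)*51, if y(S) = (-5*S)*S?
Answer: 2346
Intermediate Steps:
y(S) = -5*S²
(y(1) + 51)*51 = (-5*1² + 51)*51 = (-5*1 + 51)*51 = (-5 + 51)*51 = 46*51 = 2346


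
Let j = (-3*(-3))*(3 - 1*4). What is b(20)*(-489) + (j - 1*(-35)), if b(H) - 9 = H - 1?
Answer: -13666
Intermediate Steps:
j = -9 (j = 9*(3 - 4) = 9*(-1) = -9)
b(H) = 8 + H (b(H) = 9 + (H - 1) = 9 + (-1 + H) = 8 + H)
b(20)*(-489) + (j - 1*(-35)) = (8 + 20)*(-489) + (-9 - 1*(-35)) = 28*(-489) + (-9 + 35) = -13692 + 26 = -13666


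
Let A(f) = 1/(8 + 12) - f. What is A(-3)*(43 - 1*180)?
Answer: -8357/20 ≈ -417.85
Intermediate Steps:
A(f) = 1/20 - f
A(-3)*(43 - 1*180) = (1/20 - 1*(-3))*(43 - 1*180) = (1/20 + 3)*(43 - 180) = (61/20)*(-137) = -8357/20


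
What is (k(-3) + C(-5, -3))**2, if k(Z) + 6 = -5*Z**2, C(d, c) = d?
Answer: 3136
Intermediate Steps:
k(Z) = -6 - 5*Z**2
(k(-3) + C(-5, -3))**2 = ((-6 - 5*(-3)**2) - 5)**2 = ((-6 - 5*9) - 5)**2 = ((-6 - 45) - 5)**2 = (-51 - 5)**2 = (-56)**2 = 3136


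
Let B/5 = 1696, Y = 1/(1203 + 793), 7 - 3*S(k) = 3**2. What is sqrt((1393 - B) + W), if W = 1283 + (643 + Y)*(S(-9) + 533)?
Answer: sqrt(3016277996217)/2994 ≈ 580.07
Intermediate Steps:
S(k) = -2/3 (S(k) = 7/3 - 1/3*3**2 = 7/3 - 1/3*9 = 7/3 - 3 = -2/3)
Y = 1/1996 ≈ 0.00050100
B = 8480 (B = 5*1696 = 8480)
W = 2057318717/5988 (W = 1283 + (643 + 1/1996)*(-2/3 + 533) = 1283 + (1283429/1996)*(1597/3) = 1283 + 2049636113/5988 = 2057318717/5988 ≈ 3.4357e+5)
sqrt((1393 - B) + W) = sqrt((1393 - 1*8480) + 2057318717/5988) = sqrt((1393 - 8480) + 2057318717/5988) = sqrt(-7087 + 2057318717/5988) = sqrt(2014881761/5988) = sqrt(3016277996217)/2994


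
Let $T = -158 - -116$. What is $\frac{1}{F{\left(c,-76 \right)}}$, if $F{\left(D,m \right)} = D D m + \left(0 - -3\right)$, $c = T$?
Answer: $- \frac{1}{134061} \approx -7.4593 \cdot 10^{-6}$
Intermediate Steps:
$T = -42$ ($T = -158 + 116 = -42$)
$c = -42$
$F{\left(D,m \right)} = 3 + m D^{2}$ ($F{\left(D,m \right)} = D^{2} m + \left(0 + 3\right) = m D^{2} + 3 = 3 + m D^{2}$)
$\frac{1}{F{\left(c,-76 \right)}} = \frac{1}{3 - 76 \left(-42\right)^{2}} = \frac{1}{3 - 134064} = \frac{1}{-134061} = - \frac{1}{134061}$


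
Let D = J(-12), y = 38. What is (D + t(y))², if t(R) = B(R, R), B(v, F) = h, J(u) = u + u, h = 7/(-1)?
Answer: 961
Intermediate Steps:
h = -7 (h = 7*(-1) = -7)
J(u) = 2*u
B(v, F) = -7
D = -24 (D = 2*(-12) = -24)
t(R) = -7
(D + t(y))² = (-24 - 7)² = (-31)² = 961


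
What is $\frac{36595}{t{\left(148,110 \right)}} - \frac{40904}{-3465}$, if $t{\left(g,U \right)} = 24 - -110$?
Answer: $\frac{132282811}{464310} \approx 284.9$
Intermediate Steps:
$t{\left(g,U \right)} = 134$ ($t{\left(g,U \right)} = 24 + 110 = 134$)
$\frac{36595}{t{\left(148,110 \right)}} - \frac{40904}{-3465} = \frac{36595}{134} - \frac{40904}{-3465} = 36595 \cdot \frac{1}{134} - - \frac{40904}{3465} = \frac{36595}{134} + \frac{40904}{3465} = \frac{132282811}{464310}$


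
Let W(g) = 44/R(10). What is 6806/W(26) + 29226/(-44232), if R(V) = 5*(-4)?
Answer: -250922741/81092 ≈ -3094.3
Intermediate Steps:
R(V) = -20
W(g) = -11/5 (W(g) = 44/(-20) = 44*(-1/20) = -11/5)
6806/W(26) + 29226/(-44232) = 6806/(-11/5) + 29226/(-44232) = 6806*(-5/11) + 29226*(-1/44232) = -34030/11 - 4871/7372 = -250922741/81092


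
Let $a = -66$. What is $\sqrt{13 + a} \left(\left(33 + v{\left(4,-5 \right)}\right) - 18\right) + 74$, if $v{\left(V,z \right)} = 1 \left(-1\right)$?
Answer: $74 + 14 i \sqrt{53} \approx 74.0 + 101.92 i$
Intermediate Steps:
$v{\left(V,z \right)} = -1$
$\sqrt{13 + a} \left(\left(33 + v{\left(4,-5 \right)}\right) - 18\right) + 74 = \sqrt{13 - 66} \left(\left(33 - 1\right) - 18\right) + 74 = \sqrt{-53} \left(32 - 18\right) + 74 = i \sqrt{53} \cdot 14 + 74 = 14 i \sqrt{53} + 74 = 74 + 14 i \sqrt{53}$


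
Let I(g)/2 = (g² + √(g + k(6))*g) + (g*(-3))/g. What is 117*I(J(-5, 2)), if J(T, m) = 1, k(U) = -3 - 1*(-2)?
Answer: -468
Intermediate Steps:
k(U) = -1 (k(U) = -3 + 2 = -1)
I(g) = -6 + 2*g² + 2*g*√(-1 + g) (I(g) = 2*((g² + √(g - 1)*g) + (g*(-3))/g) = 2*((g² + √(-1 + g)*g) + (-3*g)/g) = 2*((g² + g*√(-1 + g)) - 3) = 2*(-3 + g² + g*√(-1 + g)) = -6 + 2*g² + 2*g*√(-1 + g))
117*I(J(-5, 2)) = 117*(-6 + 2*1² + 2*1*√(-1 + 1)) = 117*(-6 + 2*1 + 2*1*√0) = 117*(-6 + 2 + 2*1*0) = 117*(-6 + 2 + 0) = 117*(-4) = -468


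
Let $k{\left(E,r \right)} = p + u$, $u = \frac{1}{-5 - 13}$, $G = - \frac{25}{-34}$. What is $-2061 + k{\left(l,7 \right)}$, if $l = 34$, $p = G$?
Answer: $- \frac{315229}{153} \approx -2060.3$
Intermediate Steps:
$G = \frac{25}{34}$ ($G = \left(-25\right) \left(- \frac{1}{34}\right) = \frac{25}{34} \approx 0.73529$)
$p = \frac{25}{34} \approx 0.73529$
$u = - \frac{1}{18}$ ($u = \frac{1}{-18} = - \frac{1}{18} \approx -0.055556$)
$k{\left(E,r \right)} = \frac{104}{153}$ ($k{\left(E,r \right)} = \frac{25}{34} - \frac{1}{18} = \frac{104}{153}$)
$-2061 + k{\left(l,7 \right)} = -2061 + \frac{104}{153} = - \frac{315229}{153}$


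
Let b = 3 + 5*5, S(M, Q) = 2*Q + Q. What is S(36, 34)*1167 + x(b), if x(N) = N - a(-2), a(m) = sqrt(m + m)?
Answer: 119062 - 2*I ≈ 1.1906e+5 - 2.0*I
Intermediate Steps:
a(m) = sqrt(2)*sqrt(m) (a(m) = sqrt(2*m) = sqrt(2)*sqrt(m))
S(M, Q) = 3*Q
b = 28 (b = 3 + 25 = 28)
x(N) = N - 2*I (x(N) = N - sqrt(2)*sqrt(-2) = N - sqrt(2)*I*sqrt(2) = N - 2*I)
S(36, 34)*1167 + x(b) = (3*34)*1167 + (28 - 2*I) = 102*1167 + (28 - 2*I) = 119034 + (28 - 2*I) = 119062 - 2*I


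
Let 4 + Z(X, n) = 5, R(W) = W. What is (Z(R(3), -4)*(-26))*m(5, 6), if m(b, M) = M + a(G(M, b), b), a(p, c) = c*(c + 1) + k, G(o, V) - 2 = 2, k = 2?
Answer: -988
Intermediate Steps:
Z(X, n) = 1 (Z(X, n) = -4 + 5 = 1)
G(o, V) = 4 (G(o, V) = 2 + 2 = 4)
a(p, c) = 2 + c*(1 + c) (a(p, c) = c*(c + 1) + 2 = c*(1 + c) + 2 = 2 + c*(1 + c))
m(b, M) = 2 + M + b + b² (m(b, M) = M + (2 + b + b²) = 2 + M + b + b²)
(Z(R(3), -4)*(-26))*m(5, 6) = (1*(-26))*(2 + 6 + 5 + 5²) = -26*(2 + 6 + 5 + 25) = -26*38 = -988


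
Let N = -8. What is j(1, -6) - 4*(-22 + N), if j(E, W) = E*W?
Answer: 114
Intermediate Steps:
j(1, -6) - 4*(-22 + N) = 1*(-6) - 4*(-22 - 8) = -6 - 4*(-30) = -6 + 120 = 114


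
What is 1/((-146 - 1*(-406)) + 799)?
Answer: 1/1059 ≈ 0.00094429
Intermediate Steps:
1/((-146 - 1*(-406)) + 799) = 1/((-146 + 406) + 799) = 1/(260 + 799) = 1/1059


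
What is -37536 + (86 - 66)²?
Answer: -37136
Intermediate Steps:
-37536 + (86 - 66)² = -37536 + 20² = -37536 + 400 = -37136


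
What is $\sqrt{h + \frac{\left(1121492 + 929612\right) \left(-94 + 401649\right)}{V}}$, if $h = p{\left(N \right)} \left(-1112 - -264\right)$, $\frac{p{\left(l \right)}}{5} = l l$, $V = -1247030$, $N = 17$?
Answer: $\frac{4 i \sqrt{1832893849943666}}{124703} \approx 1373.3 i$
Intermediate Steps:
$p{\left(l \right)} = 5 l^{2}$ ($p{\left(l \right)} = 5 l l = 5 l^{2}$)
$h = -1225360$ ($h = 5 \cdot 17^{2} \left(-1112 - -264\right) = 5 \cdot 289 \left(-1112 + \left(-148 + 412\right)\right) = 1445 \left(-1112 + 264\right) = 1445 \left(-848\right) = -1225360$)
$\sqrt{h + \frac{\left(1121492 + 929612\right) \left(-94 + 401649\right)}{V}} = \sqrt{-1225360 + \frac{\left(1121492 + 929612\right) \left(-94 + 401649\right)}{-1247030}} = \sqrt{-1225360 + 2051104 \cdot 401555 \left(- \frac{1}{1247030}\right)} = \sqrt{-1225360 + 823631066720 \left(- \frac{1}{1247030}\right)} = \sqrt{-1225360 - \frac{82363106672}{124703}} = \sqrt{- \frac{235169174752}{124703}} = \frac{4 i \sqrt{1832893849943666}}{124703}$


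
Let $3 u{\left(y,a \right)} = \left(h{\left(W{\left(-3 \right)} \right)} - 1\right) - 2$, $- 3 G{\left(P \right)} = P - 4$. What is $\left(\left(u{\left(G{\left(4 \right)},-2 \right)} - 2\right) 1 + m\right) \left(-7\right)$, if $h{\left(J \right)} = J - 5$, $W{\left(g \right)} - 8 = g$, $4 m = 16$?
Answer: $-7$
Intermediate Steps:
$m = 4$ ($m = \frac{1}{4} \cdot 16 = 4$)
$W{\left(g \right)} = 8 + g$
$h{\left(J \right)} = -5 + J$
$G{\left(P \right)} = \frac{4}{3} - \frac{P}{3}$ ($G{\left(P \right)} = - \frac{P - 4}{3} = - \frac{-4 + P}{3} = \frac{4}{3} - \frac{P}{3}$)
$u{\left(y,a \right)} = -1$ ($u{\left(y,a \right)} = \frac{\left(\left(-5 + \left(8 - 3\right)\right) - 1\right) - 2}{3} = \frac{\left(\left(-5 + 5\right) - 1\right) - 2}{3} = \frac{\left(0 - 1\right) - 2}{3} = \frac{-1 - 2}{3} = \frac{1}{3} \left(-3\right) = -1$)
$\left(\left(u{\left(G{\left(4 \right)},-2 \right)} - 2\right) 1 + m\right) \left(-7\right) = \left(\left(-1 - 2\right) 1 + 4\right) \left(-7\right) = \left(\left(-3\right) 1 + 4\right) \left(-7\right) = \left(-3 + 4\right) \left(-7\right) = 1 \left(-7\right) = -7$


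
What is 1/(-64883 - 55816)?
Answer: -1/120699 ≈ -8.2851e-6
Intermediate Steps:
1/(-64883 - 55816) = 1/(-120699) = -1/120699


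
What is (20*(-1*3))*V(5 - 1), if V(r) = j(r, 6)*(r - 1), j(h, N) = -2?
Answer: 360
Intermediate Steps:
V(r) = 2 - 2*r (V(r) = -2*(r - 1) = -2*(-1 + r) = 2 - 2*r)
(20*(-1*3))*V(5 - 1) = (20*(-1*3))*(2 - 2*(5 - 1)) = (20*(-3))*(2 - 2*4) = -60*(2 - 8) = -60*(-6) = 360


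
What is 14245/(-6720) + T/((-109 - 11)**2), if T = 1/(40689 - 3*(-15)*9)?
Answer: -1254394349/591753600 ≈ -2.1198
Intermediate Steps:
T = 1/41094 (T = 1/(40689 + 45*9) = 1/(40689 + 405) = 1/41094 ≈ 2.4334e-5)
14245/(-6720) + T/((-109 - 11)**2) = 14245/(-6720) + 1/(41094*((-109 - 11)**2)) = 14245*(-1/6720) + 1/(41094*((-120)**2)) = -407/192 + (1/41094)/14400 = -407/192 + (1/41094)*(1/14400) = -407/192 + 1/591753600 = -1254394349/591753600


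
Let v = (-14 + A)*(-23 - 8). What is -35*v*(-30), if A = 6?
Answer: 260400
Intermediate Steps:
v = 248 (v = (-14 + 6)*(-23 - 8) = -8*(-31) = 248)
-35*v*(-30) = -35*248*(-30) = -8680*(-30) = 260400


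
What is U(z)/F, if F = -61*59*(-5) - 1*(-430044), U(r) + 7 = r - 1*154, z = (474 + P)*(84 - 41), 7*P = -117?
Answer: 136516/3136273 ≈ 0.043528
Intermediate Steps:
P = -117/7 (P = (⅐)*(-117) = -117/7 ≈ -16.714)
z = 137643/7 (z = (474 - 117/7)*(84 - 41) = (3201/7)*43 = 137643/7 ≈ 19663.)
U(r) = -161 + r (U(r) = -7 + (r - 1*154) = -7 + (r - 154) = -7 + (-154 + r) = -161 + r)
F = 448039 (F = -3599*(-5) + 430044 = 17995 + 430044 = 448039)
U(z)/F = (-161 + 137643/7)/448039 = (136516/7)*(1/448039) = 136516/3136273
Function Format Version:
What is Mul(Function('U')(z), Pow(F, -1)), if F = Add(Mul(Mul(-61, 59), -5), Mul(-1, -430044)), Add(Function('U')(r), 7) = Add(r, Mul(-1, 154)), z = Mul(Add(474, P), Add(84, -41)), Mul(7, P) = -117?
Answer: Rational(136516, 3136273) ≈ 0.043528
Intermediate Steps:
P = Rational(-117, 7) (P = Mul(Rational(1, 7), -117) = Rational(-117, 7) ≈ -16.714)
z = Rational(137643, 7) (z = Mul(Add(474, Rational(-117, 7)), Add(84, -41)) = Mul(Rational(3201, 7), 43) = Rational(137643, 7) ≈ 19663.)
Function('U')(r) = Add(-161, r) (Function('U')(r) = Add(-7, Add(r, Mul(-1, 154))) = Add(-7, Add(r, -154)) = Add(-7, Add(-154, r)) = Add(-161, r))
F = 448039 (F = Add(Mul(-3599, -5), 430044) = Add(17995, 430044) = 448039)
Mul(Function('U')(z), Pow(F, -1)) = Mul(Add(-161, Rational(137643, 7)), Pow(448039, -1)) = Mul(Rational(136516, 7), Rational(1, 448039)) = Rational(136516, 3136273)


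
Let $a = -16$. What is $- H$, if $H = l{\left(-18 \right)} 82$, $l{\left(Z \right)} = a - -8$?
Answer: $656$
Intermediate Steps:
$l{\left(Z \right)} = -8$ ($l{\left(Z \right)} = -16 - -8 = -16 + 8 = -8$)
$H = -656$ ($H = \left(-8\right) 82 = -656$)
$- H = \left(-1\right) \left(-656\right) = 656$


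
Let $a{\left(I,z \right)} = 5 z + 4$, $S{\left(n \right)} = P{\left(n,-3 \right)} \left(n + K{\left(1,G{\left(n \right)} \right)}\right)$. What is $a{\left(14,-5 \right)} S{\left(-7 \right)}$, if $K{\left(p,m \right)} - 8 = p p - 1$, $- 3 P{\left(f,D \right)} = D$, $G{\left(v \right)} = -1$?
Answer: $-21$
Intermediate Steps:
$P{\left(f,D \right)} = - \frac{D}{3}$
$K{\left(p,m \right)} = 7 + p^{2}$ ($K{\left(p,m \right)} = 8 + \left(p p - 1\right) = 8 + \left(p^{2} - 1\right) = 8 + \left(-1 + p^{2}\right) = 7 + p^{2}$)
$S{\left(n \right)} = 8 + n$ ($S{\left(n \right)} = \left(- \frac{1}{3}\right) \left(-3\right) \left(n + \left(7 + 1^{2}\right)\right) = 1 \left(n + \left(7 + 1\right)\right) = 1 \left(n + 8\right) = 1 \left(8 + n\right) = 8 + n$)
$a{\left(I,z \right)} = 4 + 5 z$
$a{\left(14,-5 \right)} S{\left(-7 \right)} = \left(4 + 5 \left(-5\right)\right) \left(8 - 7\right) = \left(4 - 25\right) 1 = \left(-21\right) 1 = -21$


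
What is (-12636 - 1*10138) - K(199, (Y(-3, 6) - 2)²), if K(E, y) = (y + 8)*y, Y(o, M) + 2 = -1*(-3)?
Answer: -22783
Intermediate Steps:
Y(o, M) = 1 (Y(o, M) = -2 - 1*(-3) = -2 + 3 = 1)
K(E, y) = y*(8 + y) (K(E, y) = (8 + y)*y = y*(8 + y))
(-12636 - 1*10138) - K(199, (Y(-3, 6) - 2)²) = (-12636 - 1*10138) - (1 - 2)²*(8 + (1 - 2)²) = (-12636 - 10138) - (-1)²*(8 + (-1)²) = -22774 - (8 + 1) = -22774 - 9 = -22783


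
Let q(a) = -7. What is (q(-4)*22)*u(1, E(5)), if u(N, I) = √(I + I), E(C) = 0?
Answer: 0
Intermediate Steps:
u(N, I) = √2*√I (u(N, I) = √(2*I) = √2*√I)
(q(-4)*22)*u(1, E(5)) = (-7*22)*(√2*√0) = -154*√2*0 = -154*0 = 0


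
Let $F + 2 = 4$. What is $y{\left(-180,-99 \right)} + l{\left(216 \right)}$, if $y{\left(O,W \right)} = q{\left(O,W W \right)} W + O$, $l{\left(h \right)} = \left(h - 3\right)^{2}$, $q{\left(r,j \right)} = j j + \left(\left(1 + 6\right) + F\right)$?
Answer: $-9509856201$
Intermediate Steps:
$F = 2$ ($F = -2 + 4 = 2$)
$q{\left(r,j \right)} = 9 + j^{2}$ ($q{\left(r,j \right)} = j j + \left(\left(1 + 6\right) + 2\right) = j^{2} + \left(7 + 2\right) = j^{2} + 9 = 9 + j^{2}$)
$l{\left(h \right)} = \left(-3 + h\right)^{2}$
$y{\left(O,W \right)} = O + W \left(9 + W^{4}\right)$ ($y{\left(O,W \right)} = \left(9 + \left(W W\right)^{2}\right) W + O = \left(9 + \left(W^{2}\right)^{2}\right) W + O = \left(9 + W^{4}\right) W + O = W \left(9 + W^{4}\right) + O = O + W \left(9 + W^{4}\right)$)
$y{\left(-180,-99 \right)} + l{\left(216 \right)} = \left(-180 - 99 \left(9 + \left(-99\right)^{4}\right)\right) + \left(-3 + 216\right)^{2} = \left(-180 - 99 \left(9 + 96059601\right)\right) + 213^{2} = \left(-180 - 9509901390\right) + 45369 = -9509901570 + 45369 = -9509856201$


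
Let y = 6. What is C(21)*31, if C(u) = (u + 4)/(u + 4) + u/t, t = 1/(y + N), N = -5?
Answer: 682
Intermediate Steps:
t = 1 (t = 1/(6 - 5) = 1/1 = 1)
C(u) = 1 + u (C(u) = (u + 4)/(u + 4) + u/1 = (4 + u)/(4 + u) + 1*u = 1 + u)
C(21)*31 = (1 + 21)*31 = 22*31 = 682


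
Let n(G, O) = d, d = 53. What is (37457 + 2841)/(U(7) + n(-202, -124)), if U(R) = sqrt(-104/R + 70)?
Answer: 14950558/19277 - 40298*sqrt(2702)/19277 ≈ 666.90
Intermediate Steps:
n(G, O) = 53
U(R) = sqrt(70 - 104/R)
(37457 + 2841)/(U(7) + n(-202, -124)) = (37457 + 2841)/(sqrt(70 - 104/7) + 53) = 40298/(sqrt(70 - 104*1/7) + 53) = 40298/(sqrt(70 - 104/7) + 53) = 40298/(sqrt(386/7) + 53) = 40298/(sqrt(2702)/7 + 53) = 40298/(53 + sqrt(2702)/7)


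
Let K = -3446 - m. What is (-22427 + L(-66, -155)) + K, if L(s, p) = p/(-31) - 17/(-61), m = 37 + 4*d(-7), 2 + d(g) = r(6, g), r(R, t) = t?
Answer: -1577992/61 ≈ -25869.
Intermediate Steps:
d(g) = -2 + g
m = 1 (m = 37 + 4*(-2 - 7) = 37 + 4*(-9) = 37 - 36 = 1)
L(s, p) = 17/61 - p/31 (L(s, p) = p*(-1/31) - 17*(-1/61) = -p/31 + 17/61 = 17/61 - p/31)
K = -3447 (K = -3446 - 1*1 = -3446 - 1 = -3447)
(-22427 + L(-66, -155)) + K = (-22427 + (17/61 - 1/31*(-155))) - 3447 = (-22427 + (17/61 + 5)) - 3447 = (-22427 + 322/61) - 3447 = -1367725/61 - 3447 = -1577992/61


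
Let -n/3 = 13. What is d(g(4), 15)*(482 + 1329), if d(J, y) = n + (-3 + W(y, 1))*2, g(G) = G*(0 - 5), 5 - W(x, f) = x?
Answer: -117715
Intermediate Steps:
W(x, f) = 5 - x
g(G) = -5*G (g(G) = G*(-5) = -5*G)
n = -39 (n = -3*13 = -39)
d(J, y) = -35 - 2*y (d(J, y) = -39 + (-3 + (5 - y))*2 = -39 + (2 - y)*2 = -39 + (4 - 2*y) = -35 - 2*y)
d(g(4), 15)*(482 + 1329) = (-35 - 2*15)*(482 + 1329) = (-35 - 30)*1811 = -65*1811 = -117715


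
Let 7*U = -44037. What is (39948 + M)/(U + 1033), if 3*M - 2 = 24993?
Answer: -144839/15774 ≈ -9.1821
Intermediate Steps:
M = 24995/3 (M = ⅔ + (⅓)*24993 = ⅔ + 8331 = 24995/3 ≈ 8331.7)
U = -6291 (U = (⅐)*(-44037) = -6291)
(39948 + M)/(U + 1033) = (39948 + 24995/3)/(-6291 + 1033) = (144839/3)/(-5258) = (144839/3)*(-1/5258) = -144839/15774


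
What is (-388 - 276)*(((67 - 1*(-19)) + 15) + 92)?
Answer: -128152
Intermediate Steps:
(-388 - 276)*(((67 - 1*(-19)) + 15) + 92) = -664*(((67 + 19) + 15) + 92) = -664*((86 + 15) + 92) = -664*(101 + 92) = -664*193 = -128152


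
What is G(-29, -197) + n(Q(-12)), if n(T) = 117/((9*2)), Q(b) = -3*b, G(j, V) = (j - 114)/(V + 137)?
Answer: 533/60 ≈ 8.8833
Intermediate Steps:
G(j, V) = (-114 + j)/(137 + V)
n(T) = 13/2 (n(T) = 117/18 = 117*(1/18) = 13/2)
G(-29, -197) + n(Q(-12)) = (-114 - 29)/(137 - 197) + 13/2 = -143/(-60) + 13/2 = -1/60*(-143) + 13/2 = 143/60 + 13/2 = 533/60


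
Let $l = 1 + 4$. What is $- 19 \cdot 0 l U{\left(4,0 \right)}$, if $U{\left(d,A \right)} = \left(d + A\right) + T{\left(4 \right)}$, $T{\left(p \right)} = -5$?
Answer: $0$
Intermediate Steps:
$l = 5$
$U{\left(d,A \right)} = -5 + A + d$ ($U{\left(d,A \right)} = \left(d + A\right) - 5 = \left(A + d\right) - 5 = -5 + A + d$)
$- 19 \cdot 0 l U{\left(4,0 \right)} = - 19 \cdot 0 \cdot 5 \left(-5 + 0 + 4\right) = \left(-19\right) 0 \left(-1\right) = 0 \left(-1\right) = 0$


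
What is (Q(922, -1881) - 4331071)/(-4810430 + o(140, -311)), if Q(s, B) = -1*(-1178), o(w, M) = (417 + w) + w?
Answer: 4329893/4809733 ≈ 0.90024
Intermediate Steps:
o(w, M) = 417 + 2*w
Q(s, B) = 1178
(Q(922, -1881) - 4331071)/(-4810430 + o(140, -311)) = (1178 - 4331071)/(-4810430 + (417 + 2*140)) = -4329893/(-4810430 + (417 + 280)) = -4329893/(-4810430 + 697) = -4329893/(-4809733) = -4329893*(-1/4809733) = 4329893/4809733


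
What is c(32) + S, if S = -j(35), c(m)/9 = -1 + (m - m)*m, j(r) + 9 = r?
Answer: -35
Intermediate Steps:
j(r) = -9 + r
c(m) = -9 (c(m) = 9*(-1 + (m - m)*m) = 9*(-1 + 0*m) = 9*(-1 + 0) = 9*(-1) = -9)
S = -26 (S = -(-9 + 35) = -1*26 = -26)
c(32) + S = -9 - 26 = -35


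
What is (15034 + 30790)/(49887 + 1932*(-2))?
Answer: 45824/46023 ≈ 0.99568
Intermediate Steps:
(15034 + 30790)/(49887 + 1932*(-2)) = 45824/(49887 - 3864) = 45824/46023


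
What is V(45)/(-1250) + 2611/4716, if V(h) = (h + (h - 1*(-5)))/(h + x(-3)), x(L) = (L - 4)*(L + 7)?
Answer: 5503573/10021500 ≈ 0.54918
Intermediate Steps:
x(L) = (-4 + L)*(7 + L)
V(h) = (5 + 2*h)/(-28 + h) (V(h) = (h + (h - 1*(-5)))/(h + (-28 + (-3)² + 3*(-3))) = (h + (h + 5))/(h + (-28 + 9 - 9)) = (h + (5 + h))/(h - 28) = (5 + 2*h)/(-28 + h))
V(45)/(-1250) + 2611/4716 = ((5 + 2*45)/(-28 + 45))/(-1250) + 2611/4716 = ((5 + 90)/17)*(-1/1250) + 2611*(1/4716) = ((1/17)*95)*(-1/1250) + 2611/4716 = (95/17)*(-1/1250) + 2611/4716 = -19/4250 + 2611/4716 = 5503573/10021500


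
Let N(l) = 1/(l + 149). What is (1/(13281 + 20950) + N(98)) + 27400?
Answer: 231668596278/8455057 ≈ 27400.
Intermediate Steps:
N(l) = 1/(149 + l)
(1/(13281 + 20950) + N(98)) + 27400 = (1/(13281 + 20950) + 1/(149 + 98)) + 27400 = (1/34231 + 1/247) + 27400 = 34478/8455057 + 27400 = 231668596278/8455057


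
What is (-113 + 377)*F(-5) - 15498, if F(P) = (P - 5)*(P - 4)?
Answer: 8262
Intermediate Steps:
F(P) = (-5 + P)*(-4 + P)
(-113 + 377)*F(-5) - 15498 = (-113 + 377)*(20 + (-5)² - 9*(-5)) - 15498 = 264*(20 + 25 + 45) - 15498 = 264*90 - 15498 = 23760 - 15498 = 8262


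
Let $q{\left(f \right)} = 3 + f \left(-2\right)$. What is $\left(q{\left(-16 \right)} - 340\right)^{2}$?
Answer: $93025$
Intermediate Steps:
$q{\left(f \right)} = 3 - 2 f$
$\left(q{\left(-16 \right)} - 340\right)^{2} = \left(\left(3 - -32\right) - 340\right)^{2} = \left(\left(3 + 32\right) - 340\right)^{2} = \left(35 - 340\right)^{2} = \left(-305\right)^{2} = 93025$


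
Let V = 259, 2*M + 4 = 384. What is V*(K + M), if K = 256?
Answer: 115514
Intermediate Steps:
M = 190 (M = -2 + (½)*384 = -2 + 192 = 190)
V*(K + M) = 259*(256 + 190) = 259*446 = 115514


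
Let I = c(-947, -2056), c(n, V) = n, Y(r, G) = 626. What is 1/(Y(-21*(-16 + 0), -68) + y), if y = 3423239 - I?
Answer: 1/3424812 ≈ 2.9199e-7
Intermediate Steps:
I = -947
y = 3424186 (y = 3423239 - 1*(-947) = 3423239 + 947 = 3424186)
1/(Y(-21*(-16 + 0), -68) + y) = 1/(626 + 3424186) = 1/3424812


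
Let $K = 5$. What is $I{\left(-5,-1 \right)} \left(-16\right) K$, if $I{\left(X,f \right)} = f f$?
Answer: $-80$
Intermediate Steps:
$I{\left(X,f \right)} = f^{2}$
$I{\left(-5,-1 \right)} \left(-16\right) K = \left(-1\right)^{2} \left(-16\right) 5 = 1 \left(-16\right) 5 = \left(-16\right) 5 = -80$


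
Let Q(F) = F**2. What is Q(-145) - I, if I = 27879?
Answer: -6854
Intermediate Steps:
Q(-145) - I = (-145)**2 - 1*27879 = 21025 - 27879 = -6854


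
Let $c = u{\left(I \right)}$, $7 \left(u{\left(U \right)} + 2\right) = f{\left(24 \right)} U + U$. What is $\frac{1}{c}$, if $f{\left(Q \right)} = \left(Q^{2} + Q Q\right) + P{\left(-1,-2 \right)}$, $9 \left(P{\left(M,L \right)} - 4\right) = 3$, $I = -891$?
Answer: $- \frac{1}{147314} \approx -6.7882 \cdot 10^{-6}$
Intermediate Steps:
$P{\left(M,L \right)} = \frac{13}{3}$ ($P{\left(M,L \right)} = 4 + \frac{1}{9} \cdot 3 = 4 + \frac{1}{3} = \frac{13}{3}$)
$f{\left(Q \right)} = \frac{13}{3} + 2 Q^{2}$ ($f{\left(Q \right)} = \left(Q^{2} + Q Q\right) + \frac{13}{3} = \left(Q^{2} + Q^{2}\right) + \frac{13}{3} = 2 Q^{2} + \frac{13}{3} = \frac{13}{3} + 2 Q^{2}$)
$u{\left(U \right)} = -2 + \frac{496 U}{3}$ ($u{\left(U \right)} = -2 + \frac{\left(\frac{13}{3} + 2 \cdot 24^{2}\right) U + U}{7} = -2 + \frac{\left(\frac{13}{3} + 2 \cdot 576\right) U + U}{7} = -2 + \frac{\left(\frac{13}{3} + 1152\right) U + U}{7} = -2 + \frac{\frac{3469 U}{3} + U}{7} = -2 + \frac{\frac{3472}{3} U}{7} = -2 + \frac{496 U}{3}$)
$c = -147314$ ($c = -2 + \frac{496}{3} \left(-891\right) = -2 - 147312 = -147314$)
$\frac{1}{c} = \frac{1}{-147314} = - \frac{1}{147314}$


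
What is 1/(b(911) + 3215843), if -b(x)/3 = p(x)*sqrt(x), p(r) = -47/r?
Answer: 2929632973/9421239688771358 - 141*sqrt(911)/9421239688771358 ≈ 3.1096e-7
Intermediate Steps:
b(x) = 141/sqrt(x) (b(x) = -3*(-47/x)*sqrt(x) = -(-141)/sqrt(x) = 141/sqrt(x))
1/(b(911) + 3215843) = 1/(141/sqrt(911) + 3215843) = 1/(141*(sqrt(911)/911) + 3215843) = 1/(141*sqrt(911)/911 + 3215843) = 1/(3215843 + 141*sqrt(911)/911)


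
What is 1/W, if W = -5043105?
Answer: -1/5043105 ≈ -1.9829e-7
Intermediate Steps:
1/W = 1/(-5043105) = -1/5043105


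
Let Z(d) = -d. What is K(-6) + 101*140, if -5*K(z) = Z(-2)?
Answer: 70698/5 ≈ 14140.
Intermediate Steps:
Z(d) = -d
K(z) = -⅖ (K(z) = -(-1)*(-2)/5 = -⅕*2 = -⅖)
K(-6) + 101*140 = -⅖ + 101*140 = -⅖ + 14140 = 70698/5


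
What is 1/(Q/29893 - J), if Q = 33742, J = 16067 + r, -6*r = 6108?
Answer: -29893/449826015 ≈ -6.6455e-5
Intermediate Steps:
r = -1018 (r = -1/6*6108 = -1018)
J = 15049 (J = 16067 - 1018 = 15049)
1/(Q/29893 - J) = 1/(33742/29893 - 1*15049) = 1/(33742*(1/29893) - 15049) = 1/(33742/29893 - 15049) = 1/(-449826015/29893) = -29893/449826015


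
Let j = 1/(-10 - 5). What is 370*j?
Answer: -74/3 ≈ -24.667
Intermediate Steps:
j = -1/15 (j = 1/(-15) = -1/15 ≈ -0.066667)
370*j = 370*(-1/15) = -74/3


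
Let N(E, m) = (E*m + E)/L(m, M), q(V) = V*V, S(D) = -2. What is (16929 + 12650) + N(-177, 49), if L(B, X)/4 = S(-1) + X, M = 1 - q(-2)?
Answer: 60043/2 ≈ 30022.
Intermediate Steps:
q(V) = V**2
M = -3 (M = 1 - 1*(-2)**2 = 1 - 1*4 = 1 - 4 = -3)
L(B, X) = -8 + 4*X (L(B, X) = 4*(-2 + X) = -8 + 4*X)
N(E, m) = -E/20 - E*m/20 (N(E, m) = (E*m + E)/(-8 + 4*(-3)) = (E + E*m)/(-8 - 12) = (E + E*m)/(-20) = (E + E*m)*(-1/20) = -E/20 - E*m/20)
(16929 + 12650) + N(-177, 49) = (16929 + 12650) - 1/20*(-177)*(1 + 49) = 29579 - 1/20*(-177)*50 = 29579 + 885/2 = 60043/2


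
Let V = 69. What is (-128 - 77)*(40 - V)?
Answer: 5945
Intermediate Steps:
(-128 - 77)*(40 - V) = (-128 - 77)*(40 - 1*69) = -205*(40 - 69) = -205*(-29) = 5945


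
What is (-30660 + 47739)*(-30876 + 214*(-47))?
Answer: -699111786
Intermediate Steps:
(-30660 + 47739)*(-30876 + 214*(-47)) = 17079*(-30876 - 10058) = 17079*(-40934) = -699111786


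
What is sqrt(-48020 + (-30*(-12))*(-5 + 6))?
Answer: 2*I*sqrt(11915) ≈ 218.31*I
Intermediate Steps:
sqrt(-48020 + (-30*(-12))*(-5 + 6)) = sqrt(-48020 + 360*1) = sqrt(-48020 + 360) = sqrt(-47660) = 2*I*sqrt(11915)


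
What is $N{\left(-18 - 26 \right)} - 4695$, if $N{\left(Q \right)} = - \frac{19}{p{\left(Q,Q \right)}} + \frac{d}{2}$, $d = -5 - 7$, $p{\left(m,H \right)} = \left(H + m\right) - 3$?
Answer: $- \frac{427772}{91} \approx -4700.8$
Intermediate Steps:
$p{\left(m,H \right)} = -3 + H + m$
$d = -12$
$N{\left(Q \right)} = -6 - \frac{19}{-3 + 2 Q}$ ($N{\left(Q \right)} = - \frac{19}{-3 + Q + Q} - \frac{12}{2} = - \frac{19}{-3 + 2 Q} - 6 = -6 - \frac{19}{-3 + 2 Q}$)
$N{\left(-18 - 26 \right)} - 4695 = \frac{-1 - 12 \left(-18 - 26\right)}{-3 + 2 \left(-18 - 26\right)} - 4695 = \frac{-1 - -528}{-3 + 2 \left(-44\right)} - 4695 = \frac{-1 + 528}{-3 - 88} - 4695 = \frac{1}{-91} \cdot 527 - 4695 = \left(- \frac{1}{91}\right) 527 - 4695 = - \frac{527}{91} - 4695 = - \frac{427772}{91}$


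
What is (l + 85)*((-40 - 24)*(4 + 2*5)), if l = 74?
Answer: -142464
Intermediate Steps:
(l + 85)*((-40 - 24)*(4 + 2*5)) = (74 + 85)*((-40 - 24)*(4 + 2*5)) = 159*(-64*(4 + 10)) = 159*(-64*14) = 159*(-896) = -142464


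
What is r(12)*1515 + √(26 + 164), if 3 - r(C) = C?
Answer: -13635 + √190 ≈ -13621.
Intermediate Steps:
r(C) = 3 - C
r(12)*1515 + √(26 + 164) = (3 - 1*12)*1515 + √(26 + 164) = (3 - 12)*1515 + √190 = -9*1515 + √190 = -13635 + √190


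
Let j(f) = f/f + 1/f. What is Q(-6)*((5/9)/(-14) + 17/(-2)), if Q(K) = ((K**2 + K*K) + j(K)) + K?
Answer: -107869/189 ≈ -570.74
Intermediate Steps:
j(f) = 1 + 1/f
Q(K) = K + 2*K**2 + (1 + K)/K (Q(K) = ((K**2 + K*K) + (1 + K)/K) + K = ((K**2 + K**2) + (1 + K)/K) + K = (2*K**2 + (1 + K)/K) + K = K + 2*K**2 + (1 + K)/K)
Q(-6)*((5/9)/(-14) + 17/(-2)) = (1 - 6 + 1/(-6) + 2*(-6)**2)*((5/9)/(-14) + 17/(-2)) = (1 - 6 - 1/6 + 2*36)*((5*(1/9))*(-1/14) + 17*(-1/2)) = (1 - 6 - 1/6 + 72)*((5/9)*(-1/14) - 17/2) = 401*(-5/126 - 17/2)/6 = (401/6)*(-538/63) = -107869/189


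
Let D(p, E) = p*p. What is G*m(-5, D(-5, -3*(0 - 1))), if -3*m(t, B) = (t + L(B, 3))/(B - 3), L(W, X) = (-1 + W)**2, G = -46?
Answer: 13133/33 ≈ 397.97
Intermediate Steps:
D(p, E) = p**2
m(t, B) = -(t + (-1 + B)**2)/(3*(-3 + B)) (m(t, B) = -(t + (-1 + B)**2)/(3*(B - 3)) = -(t + (-1 + B)**2)/(3*(-3 + B)))
G*m(-5, D(-5, -3*(0 - 1))) = -46*(-1*(-5) - (-1 + (-5)**2)**2)/(3*(-3 + (-5)**2)) = -46*(5 - (-1 + 25)**2)/(3*(-3 + 25)) = -46*(5 - 1*24**2)/(3*22) = -46*(5 - 1*576)/(3*22) = -46*(5 - 576)/(3*22) = -46*(-571)/(3*22) = -46*(-571/66) = 13133/33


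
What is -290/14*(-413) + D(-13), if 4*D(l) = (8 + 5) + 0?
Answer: 34233/4 ≈ 8558.3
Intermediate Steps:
D(l) = 13/4 (D(l) = ((8 + 5) + 0)/4 = (13 + 0)/4 = (1/4)*13 = 13/4)
-290/14*(-413) + D(-13) = -290/14*(-413) + 13/4 = -290*1/14*(-413) + 13/4 = -145/7*(-413) + 13/4 = 8555 + 13/4 = 34233/4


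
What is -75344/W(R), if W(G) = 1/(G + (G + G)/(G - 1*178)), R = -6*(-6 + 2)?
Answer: -137427456/77 ≈ -1.7848e+6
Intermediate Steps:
R = 24 (R = -6*(-4) = 24)
W(G) = 1/(G + 2*G/(-178 + G)) (W(G) = 1/(G + (2*G)/(G - 178)) = 1/(G + (2*G)/(-178 + G)) = 1/(G + 2*G/(-178 + G)))
-75344/W(R) = -75344*24*(-176 + 24)/(-178 + 24) = -75344/((1/24)*(-154)/(-152)) = -75344/((1/24)*(-1/152)*(-154)) = -75344/77/1824 = -75344*1824/77 = -137427456/77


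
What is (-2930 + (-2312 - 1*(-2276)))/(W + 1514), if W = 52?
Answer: -1483/783 ≈ -1.8940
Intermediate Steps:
(-2930 + (-2312 - 1*(-2276)))/(W + 1514) = (-2930 + (-2312 - 1*(-2276)))/(52 + 1514) = (-2930 + (-2312 + 2276))/1566 = (-2930 - 36)*(1/1566) = -2966*1/1566 = -1483/783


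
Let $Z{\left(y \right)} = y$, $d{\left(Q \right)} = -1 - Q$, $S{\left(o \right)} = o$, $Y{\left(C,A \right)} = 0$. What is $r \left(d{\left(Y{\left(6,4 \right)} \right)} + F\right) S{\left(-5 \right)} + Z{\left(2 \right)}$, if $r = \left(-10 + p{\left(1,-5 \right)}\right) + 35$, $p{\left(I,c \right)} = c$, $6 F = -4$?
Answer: $\frac{506}{3} \approx 168.67$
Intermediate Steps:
$F = - \frac{2}{3}$ ($F = \frac{1}{6} \left(-4\right) = - \frac{2}{3} \approx -0.66667$)
$r = 20$ ($r = \left(-10 - 5\right) + 35 = -15 + 35 = 20$)
$r \left(d{\left(Y{\left(6,4 \right)} \right)} + F\right) S{\left(-5 \right)} + Z{\left(2 \right)} = 20 \left(\left(-1 - 0\right) - \frac{2}{3}\right) \left(-5\right) + 2 = 20 \left(\left(-1 + 0\right) - \frac{2}{3}\right) \left(-5\right) + 2 = 20 \left(-1 - \frac{2}{3}\right) \left(-5\right) + 2 = 20 \left(\left(- \frac{5}{3}\right) \left(-5\right)\right) + 2 = 20 \cdot \frac{25}{3} + 2 = \frac{500}{3} + 2 = \frac{506}{3}$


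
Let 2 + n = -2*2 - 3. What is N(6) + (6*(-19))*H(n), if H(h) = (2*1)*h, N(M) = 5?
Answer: 2057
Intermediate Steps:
n = -9 (n = -2 + (-2*2 - 3) = -2 + (-4 - 3) = -2 - 7 = -9)
H(h) = 2*h
N(6) + (6*(-19))*H(n) = 5 + (6*(-19))*(2*(-9)) = 5 - 114*(-18) = 5 + 2052 = 2057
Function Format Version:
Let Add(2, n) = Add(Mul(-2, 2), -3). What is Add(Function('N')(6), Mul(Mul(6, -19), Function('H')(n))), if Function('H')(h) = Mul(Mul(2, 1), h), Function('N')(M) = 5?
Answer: 2057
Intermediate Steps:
n = -9 (n = Add(-2, Add(Mul(-2, 2), -3)) = Add(-2, Add(-4, -3)) = Add(-2, -7) = -9)
Function('H')(h) = Mul(2, h)
Add(Function('N')(6), Mul(Mul(6, -19), Function('H')(n))) = Add(5, Mul(Mul(6, -19), Mul(2, -9))) = Add(5, Mul(-114, -18)) = Add(5, 2052) = 2057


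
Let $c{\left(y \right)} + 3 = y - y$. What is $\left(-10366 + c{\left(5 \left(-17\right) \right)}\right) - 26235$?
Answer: $-36604$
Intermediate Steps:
$c{\left(y \right)} = -3$ ($c{\left(y \right)} = -3 + \left(y - y\right) = -3 + 0 = -3$)
$\left(-10366 + c{\left(5 \left(-17\right) \right)}\right) - 26235 = \left(-10366 - 3\right) - 26235 = -10369 - 26235 = -36604$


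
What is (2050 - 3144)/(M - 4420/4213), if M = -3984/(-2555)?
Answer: -5888025605/2745746 ≈ -2144.4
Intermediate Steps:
M = 3984/2555 (M = -3984*(-1/2555) = 3984/2555 ≈ 1.5593)
(2050 - 3144)/(M - 4420/4213) = (2050 - 3144)/(3984/2555 - 4420/4213) = -1094/(3984/2555 - 4420*1/4213) = -1094/(3984/2555 - 4420/4213) = -1094/5491492/10764215 = -1094*10764215/5491492 = -5888025605/2745746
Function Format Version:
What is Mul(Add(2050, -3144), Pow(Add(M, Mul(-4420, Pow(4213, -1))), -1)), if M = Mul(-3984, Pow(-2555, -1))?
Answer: Rational(-5888025605, 2745746) ≈ -2144.4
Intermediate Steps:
M = Rational(3984, 2555) (M = Mul(-3984, Rational(-1, 2555)) = Rational(3984, 2555) ≈ 1.5593)
Mul(Add(2050, -3144), Pow(Add(M, Mul(-4420, Pow(4213, -1))), -1)) = Mul(Add(2050, -3144), Pow(Add(Rational(3984, 2555), Mul(-4420, Pow(4213, -1))), -1)) = Mul(-1094, Pow(Add(Rational(3984, 2555), Mul(-4420, Rational(1, 4213))), -1)) = Mul(-1094, Pow(Add(Rational(3984, 2555), Rational(-4420, 4213)), -1)) = Mul(-1094, Pow(Rational(5491492, 10764215), -1)) = Mul(-1094, Rational(10764215, 5491492)) = Rational(-5888025605, 2745746)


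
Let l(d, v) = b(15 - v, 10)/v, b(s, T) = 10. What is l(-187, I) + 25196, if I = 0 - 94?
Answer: 1184207/47 ≈ 25196.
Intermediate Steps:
I = -94
l(d, v) = 10/v
l(-187, I) + 25196 = 10/(-94) + 25196 = 10*(-1/94) + 25196 = -5/47 + 25196 = 1184207/47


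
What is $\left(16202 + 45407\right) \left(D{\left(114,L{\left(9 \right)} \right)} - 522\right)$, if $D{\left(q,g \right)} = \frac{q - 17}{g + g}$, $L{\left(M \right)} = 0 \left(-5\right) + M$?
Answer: $- \frac{572902091}{18} \approx -3.1828 \cdot 10^{7}$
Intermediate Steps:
$L{\left(M \right)} = M$ ($L{\left(M \right)} = 0 + M = M$)
$D{\left(q,g \right)} = \frac{-17 + q}{2 g}$
$\left(16202 + 45407\right) \left(D{\left(114,L{\left(9 \right)} \right)} - 522\right) = \left(16202 + 45407\right) \left(\frac{-17 + 114}{2 \cdot 9} - 522\right) = 61609 \left(\frac{1}{2} \cdot \frac{1}{9} \cdot 97 - 522\right) = 61609 \left(\frac{97}{18} - 522\right) = 61609 \left(- \frac{9299}{18}\right) = - \frac{572902091}{18}$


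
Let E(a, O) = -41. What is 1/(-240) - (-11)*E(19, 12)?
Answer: -108241/240 ≈ -451.00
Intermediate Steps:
1/(-240) - (-11)*E(19, 12) = 1/(-240) - (-11)*(-41) = -1/240 - 1*451 = -1/240 - 451 = -108241/240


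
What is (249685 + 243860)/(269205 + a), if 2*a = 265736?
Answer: 493545/402073 ≈ 1.2275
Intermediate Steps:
a = 132868 (a = (½)*265736 = 132868)
(249685 + 243860)/(269205 + a) = (249685 + 243860)/(269205 + 132868) = 493545/402073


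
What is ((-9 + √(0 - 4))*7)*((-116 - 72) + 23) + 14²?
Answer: 10591 - 2310*I ≈ 10591.0 - 2310.0*I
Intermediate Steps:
((-9 + √(0 - 4))*7)*((-116 - 72) + 23) + 14² = ((-9 + √(-4))*7)*(-188 + 23) + 196 = ((-9 + 2*I)*7)*(-165) + 196 = (-63 + 14*I)*(-165) + 196 = (10395 - 2310*I) + 196 = 10591 - 2310*I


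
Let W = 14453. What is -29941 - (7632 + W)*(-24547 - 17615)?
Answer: 931117829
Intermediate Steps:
-29941 - (7632 + W)*(-24547 - 17615) = -29941 - (7632 + 14453)*(-24547 - 17615) = -29941 - 22085*(-42162) = -29941 - 1*(-931147770) = -29941 + 931147770 = 931117829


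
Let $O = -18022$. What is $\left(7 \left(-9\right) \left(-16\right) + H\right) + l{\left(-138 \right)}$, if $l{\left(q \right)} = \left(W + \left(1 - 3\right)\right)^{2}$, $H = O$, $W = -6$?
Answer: $-16950$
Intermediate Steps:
$H = -18022$
$l{\left(q \right)} = 64$ ($l{\left(q \right)} = \left(-6 + \left(1 - 3\right)\right)^{2} = \left(-6 - 2\right)^{2} = \left(-8\right)^{2} = 64$)
$\left(7 \left(-9\right) \left(-16\right) + H\right) + l{\left(-138 \right)} = \left(7 \left(-9\right) \left(-16\right) - 18022\right) + 64 = \left(\left(-63\right) \left(-16\right) - 18022\right) + 64 = \left(1008 - 18022\right) + 64 = -17014 + 64 = -16950$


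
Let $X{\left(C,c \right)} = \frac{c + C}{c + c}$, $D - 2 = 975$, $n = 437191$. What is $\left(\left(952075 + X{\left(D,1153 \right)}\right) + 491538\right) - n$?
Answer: $\frac{1160405631}{1153} \approx 1.0064 \cdot 10^{6}$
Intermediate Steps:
$D = 977$ ($D = 2 + 975 = 977$)
$X{\left(C,c \right)} = \frac{C + c}{2 c}$
$\left(\left(952075 + X{\left(D,1153 \right)}\right) + 491538\right) - n = \left(\left(952075 + \frac{977 + 1153}{2 \cdot 1153}\right) + 491538\right) - 437191 = \left(\left(952075 + \frac{1}{2} \cdot \frac{1}{1153} \cdot 2130\right) + 491538\right) - 437191 = \left(\left(952075 + \frac{1065}{1153}\right) + 491538\right) - 437191 = \left(\frac{1097743540}{1153} + 491538\right) - 437191 = \frac{1664486854}{1153} - 437191 = \frac{1160405631}{1153}$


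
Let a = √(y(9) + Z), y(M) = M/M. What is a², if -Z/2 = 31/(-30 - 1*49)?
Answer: 141/79 ≈ 1.7848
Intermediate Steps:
y(M) = 1
Z = 62/79 (Z = -62/(-30 - 1*49) = -62/(-30 - 49) = -62/(-79) = -62*(-1)/79 = -2*(-31/79) = 62/79 ≈ 0.78481)
a = √11139/79 (a = √(1 + 62/79) = √(141/79) = √11139/79 ≈ 1.3360)
a² = (√11139/79)² = 141/79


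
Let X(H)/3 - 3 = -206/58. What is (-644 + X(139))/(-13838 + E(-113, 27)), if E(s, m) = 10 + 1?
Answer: 18724/400983 ≈ 0.046695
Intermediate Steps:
E(s, m) = 11
X(H) = -48/29 (X(H) = 9 + 3*(-206/58) = 9 + 3*(-206*1/58) = 9 + 3*(-103/29) = 9 - 309/29 = -48/29)
(-644 + X(139))/(-13838 + E(-113, 27)) = (-644 - 48/29)/(-13838 + 11) = -18724/29/(-13827) = -18724/29*(-1/13827) = 18724/400983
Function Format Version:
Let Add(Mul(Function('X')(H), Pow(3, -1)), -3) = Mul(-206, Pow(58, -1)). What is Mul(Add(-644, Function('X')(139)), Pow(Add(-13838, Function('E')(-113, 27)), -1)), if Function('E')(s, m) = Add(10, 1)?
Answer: Rational(18724, 400983) ≈ 0.046695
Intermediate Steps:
Function('E')(s, m) = 11
Function('X')(H) = Rational(-48, 29) (Function('X')(H) = Add(9, Mul(3, Mul(-206, Pow(58, -1)))) = Add(9, Mul(3, Mul(-206, Rational(1, 58)))) = Add(9, Mul(3, Rational(-103, 29))) = Add(9, Rational(-309, 29)) = Rational(-48, 29))
Mul(Add(-644, Function('X')(139)), Pow(Add(-13838, Function('E')(-113, 27)), -1)) = Mul(Add(-644, Rational(-48, 29)), Pow(Add(-13838, 11), -1)) = Mul(Rational(-18724, 29), Pow(-13827, -1)) = Mul(Rational(-18724, 29), Rational(-1, 13827)) = Rational(18724, 400983)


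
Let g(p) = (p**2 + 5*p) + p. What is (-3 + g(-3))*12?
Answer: -144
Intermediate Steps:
g(p) = p**2 + 6*p
(-3 + g(-3))*12 = (-3 - 3*(6 - 3))*12 = (-3 - 3*3)*12 = (-3 - 9)*12 = -12*12 = -144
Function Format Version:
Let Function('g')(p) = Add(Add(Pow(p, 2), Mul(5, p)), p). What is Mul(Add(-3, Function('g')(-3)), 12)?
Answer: -144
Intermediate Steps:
Function('g')(p) = Add(Pow(p, 2), Mul(6, p))
Mul(Add(-3, Function('g')(-3)), 12) = Mul(Add(-3, Mul(-3, Add(6, -3))), 12) = Mul(Add(-3, Mul(-3, 3)), 12) = Mul(Add(-3, -9), 12) = Mul(-12, 12) = -144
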